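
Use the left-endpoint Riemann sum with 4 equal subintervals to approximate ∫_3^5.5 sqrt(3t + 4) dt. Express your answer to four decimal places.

Δt = (5.5 − 3)/4 = 0.625.
Left endpoints: 3, 3.625, 4.25, 4.875.
f(3) ≈ 3.6056, f(3.625) ≈ 3.8568, f(4.25) ≈ 4.0927, f(4.875) ≈ 4.3157.
Sum = Δt · [f(3) + f(3.625) + f(4.25) + f(4.875)].
Sum ≈ 9.9192.

9.9192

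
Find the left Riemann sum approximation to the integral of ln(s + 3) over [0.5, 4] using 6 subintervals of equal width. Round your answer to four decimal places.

Δs = (4 − 0.5)/6 = 7/12.
Left endpoints: 0.5, 13/12, 5/3, 2.25, 17/6, 41/12.
f(0.5) ≈ 1.2528, f(13/12) ≈ 1.4069, f(5/3) ≈ 1.5404, f(2.25) ≈ 1.6582, f(17/6) ≈ 1.7636, f(41/12) ≈ 1.8589.
Sum = Δs · [f(0.5) + f(13/12) + f(5/3) + ...].
Sum ≈ 5.5305.

5.5305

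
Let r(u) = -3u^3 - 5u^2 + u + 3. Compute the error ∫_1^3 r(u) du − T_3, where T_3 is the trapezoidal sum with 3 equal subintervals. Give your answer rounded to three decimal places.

Exact integral: ∫_1^3 r(u) du ≈ -93.33333.
T_3 ≈ -96.74074.
Error ≈ -93.33333 − (-96.74074) ≈ 3.407.

3.407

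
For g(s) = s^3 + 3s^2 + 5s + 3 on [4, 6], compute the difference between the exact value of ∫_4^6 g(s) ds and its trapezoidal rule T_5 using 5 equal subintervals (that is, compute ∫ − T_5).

Exact integral: ∫_4^6 g(s) ds = 468.
T_5 = 468.96.
Error = 468 − 468.96 = -0.96.

-0.96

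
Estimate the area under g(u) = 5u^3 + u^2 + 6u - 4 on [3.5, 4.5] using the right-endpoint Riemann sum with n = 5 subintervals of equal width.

387.015

Δu = (4.5 − 3.5)/5 = 0.2.
Right endpoints: 3.7, 3.9, 4.1, 4.3, 4.5.
g(3.7) = 285.155, g(3.9) = 331.205, g(4.1) = 382.015, g(4.3) = 437.825, g(4.5) = 498.875.
Sum = Δu · [g(3.7) + g(3.9) + g(4.1) + g(4.3) + g(4.5)].
Sum = 387.015.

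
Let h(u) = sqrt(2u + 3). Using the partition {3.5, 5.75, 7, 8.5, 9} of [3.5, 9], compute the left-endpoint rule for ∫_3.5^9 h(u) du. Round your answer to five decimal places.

Subinterval widths: 2.25, 1.25, 1.5, 0.5.
Left endpoints: 3.5, 5.75, 7, 8.5.
h(3.5) ≈ 3.16228, h(5.75) ≈ 3.80789, h(7) ≈ 4.12311, h(8.5) ≈ 4.47214.
Sum = Σ Δu_i · h(u_i).
Sum ≈ 20.29571.

20.29571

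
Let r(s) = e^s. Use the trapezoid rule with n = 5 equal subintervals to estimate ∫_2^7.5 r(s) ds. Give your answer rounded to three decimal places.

1978.660

Δs = (7.5 − 2)/5 = 1.1.
r(2) ≈ 7.389, r(3.1) ≈ 22.198, r(4.2) ≈ 66.686, r(5.3) ≈ 200.337, r(6.4) ≈ 601.845, r(7.5) ≈ 1808.042.
T_5 = (Δs/2)·[r(s_0) + 2r(s_1) + ... + 2r(s_{4}) + r(s_5)].
Sum ≈ 1978.660.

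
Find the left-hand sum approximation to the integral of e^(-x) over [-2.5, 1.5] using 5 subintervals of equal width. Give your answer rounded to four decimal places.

17.3742

Δx = (1.5 − (-2.5))/5 = 0.8.
Left endpoints: -2.5, -1.7, -0.9, -0.1, 0.7.
f(-2.5) ≈ 12.1825, f(-1.7) ≈ 5.4739, f(-0.9) ≈ 2.4596, f(-0.1) ≈ 1.1052, f(0.7) ≈ 0.4966.
Sum = Δx · [f(-2.5) + f(-1.7) + f(-0.9) + f(-0.1) + f(0.7)].
Sum ≈ 17.3742.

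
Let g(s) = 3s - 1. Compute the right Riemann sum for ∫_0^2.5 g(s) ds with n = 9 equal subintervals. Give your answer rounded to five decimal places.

Δs = (2.5 − 0)/9 = 5/18.
Right endpoints: 5/18, 5/9, 5/6, 10/9, 25/18, 5/3, 35/18, 20/9, 2.5.
g(5/18) = -1/6, g(5/9) = 2/3, g(5/6) = 1.5, g(10/9) = 7/3, g(25/18) = 19/6, g(5/3) = 4, g(35/18) = 29/6, g(20/9) = 17/3, g(2.5) = 6.5.
Sum = Δs · [g(5/18) + g(5/9) + g(5/6) + ...].
Sum ≈ 7.91667.

7.91667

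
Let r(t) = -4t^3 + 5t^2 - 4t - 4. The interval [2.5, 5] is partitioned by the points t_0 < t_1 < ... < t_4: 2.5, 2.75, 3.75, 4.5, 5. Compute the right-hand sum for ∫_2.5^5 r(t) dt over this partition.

-588.15625

Subinterval widths: 0.25, 1, 0.75, 0.5.
Right endpoints: 2.75, 3.75, 4.5, 5.
r(2.75) = -60.375, r(3.75) = -159.625, r(4.5) = -285.25, r(5) = -399.
Sum = Σ Δt_i · r(t_i).
Sum = -588.15625.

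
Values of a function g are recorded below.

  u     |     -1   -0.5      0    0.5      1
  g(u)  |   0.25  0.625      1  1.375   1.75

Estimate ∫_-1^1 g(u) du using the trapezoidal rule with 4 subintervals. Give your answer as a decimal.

Δu = 0.5.
T_4 = (0.5/2)·[0.25 + 2·0.625 + 2·1 + 2·1.375 + 1.75] = 2.

2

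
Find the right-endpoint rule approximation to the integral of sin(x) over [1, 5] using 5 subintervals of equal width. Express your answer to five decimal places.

-0.47735

Δx = (5 − 1)/5 = 0.8.
Right endpoints: 1.8, 2.6, 3.4, 4.2, 5.
f(1.8) ≈ 0.97385, f(2.6) ≈ 0.51550, f(3.4) ≈ -0.25554, f(4.2) ≈ -0.87158, f(5) ≈ -0.95892.
Sum = Δx · [f(1.8) + f(2.6) + f(3.4) + f(4.2) + f(5)].
Sum ≈ -0.47735.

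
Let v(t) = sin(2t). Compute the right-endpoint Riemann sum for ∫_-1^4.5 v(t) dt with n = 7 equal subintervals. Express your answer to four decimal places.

Δt = (4.5 − (-1))/7 = 11/14.
Right endpoints: -3/14, 4/7, 19/14, 15/7, 41/14, 26/7, 4.5.
v(-3/14) ≈ -0.4156, v(4/7) ≈ 0.9098, v(19/14) ≈ 0.4144, v(15/7) ≈ -0.9103, v(41/14) ≈ -0.4133, v(26/7) ≈ 0.9109, v(4.5) ≈ 0.4121.
Sum = Δt · [v(-3/14) + v(4/7) + v(19/14) + ...].
Sum ≈ 0.7135.

0.7135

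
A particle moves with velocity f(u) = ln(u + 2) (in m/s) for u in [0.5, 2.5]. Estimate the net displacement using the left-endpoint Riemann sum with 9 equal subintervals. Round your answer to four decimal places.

Δu = (2.5 − 0.5)/9 = 2/9.
Left endpoints: 0.5, 13/18, 17/18, 7/6, 25/18, 29/18, 11/6, 37/18, 41/18.
f(0.5) ≈ 0.9163, f(13/18) ≈ 1.0014, f(17/18) ≈ 1.0799, f(7/6) ≈ 1.1527, f(25/18) ≈ 1.2205, f(29/18) ≈ 1.2840, f(11/6) ≈ 1.3437, f(37/18) ≈ 1.4001, f(41/18) ≈ 1.4534.
Sum = Δu · [f(0.5) + f(13/18) + f(17/18) + ...].
Sum ≈ 2.4116.

2.4116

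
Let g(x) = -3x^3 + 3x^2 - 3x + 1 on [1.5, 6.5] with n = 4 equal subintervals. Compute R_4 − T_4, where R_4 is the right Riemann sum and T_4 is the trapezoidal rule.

R_4 = -1604.6875.
T_4 = -1161.71875.
R_4 − T_4 = -442.96875.

-442.96875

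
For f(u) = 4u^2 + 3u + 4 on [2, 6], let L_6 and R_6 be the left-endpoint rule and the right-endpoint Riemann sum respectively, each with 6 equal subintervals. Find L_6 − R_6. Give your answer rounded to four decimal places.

-93.3333

L_6 ≈ 295.851852.
R_6 ≈ 389.185185.
L_6 − R_6 ≈ -93.3333.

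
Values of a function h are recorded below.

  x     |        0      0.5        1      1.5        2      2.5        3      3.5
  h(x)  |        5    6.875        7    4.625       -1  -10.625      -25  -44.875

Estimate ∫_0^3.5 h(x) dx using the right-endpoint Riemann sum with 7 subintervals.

Δx = 0.5.
Sum = 0.5·[6.875 + 7 + 4.625 + (-1) + (-10.625) + (-25) + (-44.875)] = -31.5.

-31.5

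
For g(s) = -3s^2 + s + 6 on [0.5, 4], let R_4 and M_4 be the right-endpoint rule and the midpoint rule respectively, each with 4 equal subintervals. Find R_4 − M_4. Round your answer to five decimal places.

R_4 = -55.48046875.
M_4 ≈ -34.3300781.
R_4 − M_4 ≈ -21.15039.

-21.15039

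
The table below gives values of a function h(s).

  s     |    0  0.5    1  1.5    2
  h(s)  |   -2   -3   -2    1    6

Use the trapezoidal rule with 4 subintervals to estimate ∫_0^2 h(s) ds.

Δs = 0.5.
T_4 = (0.5/2)·[(-2) + 2·(-3) + 2·(-2) + 2·1 + 6] = -1.

-1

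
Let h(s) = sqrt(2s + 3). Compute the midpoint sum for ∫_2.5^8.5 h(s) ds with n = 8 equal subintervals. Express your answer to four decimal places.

22.2748

Δs = (8.5 − 2.5)/8 = 0.75.
Midpoints: 2.875, 3.625, 4.375, 5.125, 5.875, 6.625, 7.375, 8.125.
h(2.875) ≈ 2.9580, h(3.625) ≈ 3.2016, h(4.375) ≈ 3.4278, h(5.125) ≈ 3.6401, h(5.875) ≈ 3.8406, h(6.625) ≈ 4.0311, h(7.375) ≈ 4.2131, h(8.125) ≈ 4.3875.
Sum = Δs · [h(2.875) + h(3.625) + h(4.375) + ...].
Sum ≈ 22.2748.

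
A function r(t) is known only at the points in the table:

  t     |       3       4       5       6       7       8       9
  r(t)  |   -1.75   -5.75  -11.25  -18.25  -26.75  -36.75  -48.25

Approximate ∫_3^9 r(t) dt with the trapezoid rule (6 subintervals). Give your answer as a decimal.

Δt = 1.
T_6 = (1/2)·[(-1.75) + 2·(-5.75) + 2·(-11.25) + 2·(-18.25) + 2·(-26.75) + 2·(-36.75) + (-48.25)] = -123.75.

-123.75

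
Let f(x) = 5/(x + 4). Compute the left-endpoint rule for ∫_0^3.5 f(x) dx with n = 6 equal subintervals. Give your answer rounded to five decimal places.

3.31951

Δx = (3.5 − 0)/6 = 7/12.
Left endpoints: 0, 7/12, 7/6, 1.75, 7/3, 35/12.
f(0) = 1.25, f(7/12) = 12/11, f(7/6) = 30/31, f(1.75) = 20/23, f(7/3) = 15/19, f(35/12) = 60/83.
Sum = Δx · [f(0) + f(7/12) + f(7/6) + ...].
Sum ≈ 3.31951.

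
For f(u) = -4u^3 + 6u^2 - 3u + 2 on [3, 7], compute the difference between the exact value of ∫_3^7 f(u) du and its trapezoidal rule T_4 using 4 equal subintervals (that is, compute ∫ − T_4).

36

Exact integral: ∫_3^7 f(u) du = -1740.
T_4 = -1776.
Error = -1740 − (-1776) = 36.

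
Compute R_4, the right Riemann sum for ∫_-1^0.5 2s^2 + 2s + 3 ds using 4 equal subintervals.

4.8515625

Δs = (0.5 − (-1))/4 = 0.375.
Right endpoints: -0.625, -0.25, 0.125, 0.5.
f(-0.625) = 2.53125, f(-0.25) = 2.625, f(0.125) = 3.28125, f(0.5) = 4.5.
Sum = Δs · [f(-0.625) + f(-0.25) + f(0.125) + f(0.5)].
Sum = 4.8515625.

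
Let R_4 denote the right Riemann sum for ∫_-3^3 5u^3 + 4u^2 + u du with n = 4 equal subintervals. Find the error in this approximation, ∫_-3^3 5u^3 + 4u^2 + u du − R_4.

Exact integral: ∫_-3^3 f(u) du = 72.
R_4 = 288.
Error = 72 − 288 = -216.

-216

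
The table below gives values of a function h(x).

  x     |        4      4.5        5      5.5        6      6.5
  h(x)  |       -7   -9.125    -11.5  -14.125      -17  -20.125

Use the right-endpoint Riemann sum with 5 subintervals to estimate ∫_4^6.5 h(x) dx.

-35.9375

Δx = 0.5.
Sum = 0.5·[(-9.125) + (-11.5) + (-14.125) + (-17) + (-20.125)] = -35.9375.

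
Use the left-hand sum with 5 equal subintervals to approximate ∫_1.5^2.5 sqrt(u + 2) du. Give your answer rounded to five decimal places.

Δu = (2.5 − 1.5)/5 = 0.2.
Left endpoints: 1.5, 1.7, 1.9, 2.1, 2.3.
f(1.5) ≈ 1.87083, f(1.7) ≈ 1.92354, f(1.9) ≈ 1.97484, f(2.1) ≈ 2.02485, f(2.3) ≈ 2.07364.
Sum = Δu · [f(1.5) + f(1.7) + f(1.9) + f(2.1) + f(2.3)].
Sum ≈ 1.97354.

1.97354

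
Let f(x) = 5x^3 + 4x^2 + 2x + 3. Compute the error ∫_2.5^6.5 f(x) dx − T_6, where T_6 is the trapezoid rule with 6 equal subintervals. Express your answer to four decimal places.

-21.1852

Exact integral: ∫_2.5^6.5 f(x) dx ≈ 2575.833333.
T_6 ≈ 2597.018519.
Error ≈ 2575.833333 − 2597.018519 ≈ -21.1852.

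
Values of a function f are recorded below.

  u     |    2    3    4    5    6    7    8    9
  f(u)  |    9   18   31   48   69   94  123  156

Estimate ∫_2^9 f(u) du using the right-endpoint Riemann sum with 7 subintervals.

Δu = 1.
Sum = 1·[18 + 31 + 48 + 69 + 94 + 123 + 156] = 539.

539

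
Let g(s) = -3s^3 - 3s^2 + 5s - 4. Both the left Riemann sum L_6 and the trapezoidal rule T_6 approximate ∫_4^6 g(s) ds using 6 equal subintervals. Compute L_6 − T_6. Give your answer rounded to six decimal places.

84.333333

L_6 ≈ -807.44444444.
T_6 ≈ -891.77777778.
L_6 − T_6 ≈ 84.333333.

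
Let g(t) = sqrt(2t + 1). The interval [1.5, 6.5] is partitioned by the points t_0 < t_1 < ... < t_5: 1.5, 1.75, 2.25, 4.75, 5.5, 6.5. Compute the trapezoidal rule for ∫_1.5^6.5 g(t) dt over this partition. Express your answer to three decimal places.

Subinterval widths: 0.25, 0.5, 2.5, 0.75, 1.
g(1.5) ≈ 2.000, g(1.75) ≈ 2.121, g(2.25) ≈ 2.345, g(4.75) ≈ 3.240, g(5.5) ≈ 3.464, g(6.5) ≈ 3.742.
On each subinterval the trapezoid contributes (Δt_i/2)·[g(t_{i-1}) + g(t_i)].
Sum ≈ 14.731.

14.731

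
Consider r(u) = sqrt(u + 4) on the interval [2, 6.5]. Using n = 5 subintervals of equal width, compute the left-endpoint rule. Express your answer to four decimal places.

12.5254

Δu = (6.5 − 2)/5 = 0.9.
Left endpoints: 2, 2.9, 3.8, 4.7, 5.6.
r(2) ≈ 2.4495, r(2.9) ≈ 2.6268, r(3.8) ≈ 2.7928, r(4.7) ≈ 2.9496, r(5.6) ≈ 3.0984.
Sum = Δu · [r(2) + r(2.9) + r(3.8) + r(4.7) + r(5.6)].
Sum ≈ 12.5254.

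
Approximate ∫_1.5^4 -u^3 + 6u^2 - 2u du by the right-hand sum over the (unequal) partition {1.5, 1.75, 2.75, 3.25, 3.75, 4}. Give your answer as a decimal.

50.80078125

Subinterval widths: 0.25, 1, 0.5, 0.5, 0.25.
Right endpoints: 1.75, 2.75, 3.25, 3.75, 4.
f(1.75) = 9.515625, f(2.75) = 19.078125, f(3.25) = 22.546875, f(3.75) = 24.140625, f(4) = 24.
Sum = Σ Δu_i · f(u_i).
Sum = 50.80078125.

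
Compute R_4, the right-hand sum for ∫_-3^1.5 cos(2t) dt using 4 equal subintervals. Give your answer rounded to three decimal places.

-1.134

Δt = (1.5 − (-3))/4 = 1.125.
Right endpoints: -1.875, -0.75, 0.375, 1.5.
f(-1.875) ≈ -0.821, f(-0.75) ≈ 0.071, f(0.375) ≈ 0.732, f(1.5) ≈ -0.990.
Sum = Δt · [f(-1.875) + f(-0.75) + f(0.375) + f(1.5)].
Sum ≈ -1.134.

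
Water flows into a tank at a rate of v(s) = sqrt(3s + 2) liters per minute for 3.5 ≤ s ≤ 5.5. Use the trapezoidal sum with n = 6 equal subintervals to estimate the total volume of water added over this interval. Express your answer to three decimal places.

Δs = (5.5 − 3.5)/6 = 1/3.
v(3.5) ≈ 3.536, v(23/6) ≈ 3.674, v(25/6) ≈ 3.808, v(4.5) ≈ 3.937, v(29/6) ≈ 4.062, v(31/6) ≈ 4.183, v(5.5) ≈ 4.301.
T_6 = (Δs/2)·[v(s_0) + 2v(s_1) + ... + 2v(s_{5}) + v(s_6)].
Sum ≈ 7.861.

7.861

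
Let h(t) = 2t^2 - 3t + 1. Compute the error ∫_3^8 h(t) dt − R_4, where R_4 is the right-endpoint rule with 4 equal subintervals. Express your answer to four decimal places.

-61.9792

Exact integral: ∫_3^8 h(t) dt ≈ 245.833333.
R_4 = 307.8125.
Error ≈ 245.833333 − 307.8125 ≈ -61.9792.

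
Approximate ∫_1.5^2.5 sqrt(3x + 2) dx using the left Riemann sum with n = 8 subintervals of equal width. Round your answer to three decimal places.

2.791

Δx = (2.5 − 1.5)/8 = 0.125.
Left endpoints: 1.5, 1.625, 1.75, 1.875, 2, 2.125, 2.25, 2.375.
f(1.5) ≈ 2.550, f(1.625) ≈ 2.622, f(1.75) ≈ 2.693, f(1.875) ≈ 2.761, f(2) ≈ 2.828, f(2.125) ≈ 2.894, f(2.25) ≈ 2.958, f(2.375) ≈ 3.021.
Sum = Δx · [f(1.5) + f(1.625) + f(1.75) + ...].
Sum ≈ 2.791.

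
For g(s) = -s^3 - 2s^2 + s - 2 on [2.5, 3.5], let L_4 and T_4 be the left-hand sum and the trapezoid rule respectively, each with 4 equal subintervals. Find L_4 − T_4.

L_4 = -40.25.
T_4 = -45.03125.
L_4 − T_4 = 4.78125.

4.78125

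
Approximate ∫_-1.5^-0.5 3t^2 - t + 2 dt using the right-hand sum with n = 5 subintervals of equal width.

Δt = (-0.5 − (-1.5))/5 = 0.2.
Right endpoints: -1.3, -1.1, -0.9, -0.7, -0.5.
f(-1.3) = 8.37, f(-1.1) = 6.73, f(-0.9) = 5.33, f(-0.7) = 4.17, f(-0.5) = 3.25.
Sum = Δt · [f(-1.3) + f(-1.1) + f(-0.9) + f(-0.7) + f(-0.5)].
Sum = 5.57.

5.57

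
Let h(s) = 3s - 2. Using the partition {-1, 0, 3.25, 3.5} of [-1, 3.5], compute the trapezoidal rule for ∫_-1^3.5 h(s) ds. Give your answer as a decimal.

7.875

Subinterval widths: 1, 3.25, 0.25.
h(-1) = -5, h(0) = -2, h(3.25) = 7.75, h(3.5) = 8.5.
On each subinterval the trapezoid contributes (Δs_i/2)·[h(s_{i-1}) + h(s_i)].
Sum = 7.875.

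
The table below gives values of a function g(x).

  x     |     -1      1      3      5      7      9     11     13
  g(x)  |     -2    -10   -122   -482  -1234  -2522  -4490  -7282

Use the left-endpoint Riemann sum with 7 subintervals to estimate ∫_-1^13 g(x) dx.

-17724

Δx = 2.
Sum = 2·[(-2) + (-10) + (-122) + (-482) + (-1234) + (-2522) + (-4490)] = -17724.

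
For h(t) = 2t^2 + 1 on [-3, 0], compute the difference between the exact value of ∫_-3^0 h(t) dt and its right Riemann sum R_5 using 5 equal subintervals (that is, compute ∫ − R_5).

Exact integral: ∫_-3^0 h(t) dt = 21.
R_5 = 15.96.
Error = 21 − 15.96 = 5.04.

5.04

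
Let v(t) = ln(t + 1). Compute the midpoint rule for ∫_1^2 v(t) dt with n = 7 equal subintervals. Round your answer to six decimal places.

0.909684

Δt = (2 − 1)/7 = 1/7.
Midpoints: 15/14, 17/14, 19/14, 1.5, 23/14, 25/14, 27/14.
v(15/14) ≈ 0.728239, v(17/14) ≈ 0.794930, v(19/14) ≈ 0.857450, v(1.5) ≈ 0.916291, v(23/14) ≈ 0.971861, v(25/14) ≈ 1.024504, v(27/14) ≈ 1.074515.
Sum = Δt · [v(15/14) + v(17/14) + v(19/14) + ...].
Sum ≈ 0.909684.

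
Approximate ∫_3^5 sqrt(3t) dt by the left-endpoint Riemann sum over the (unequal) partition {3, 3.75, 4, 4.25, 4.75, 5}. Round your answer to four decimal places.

6.6836

Subinterval widths: 0.75, 0.25, 0.25, 0.5, 0.25.
Left endpoints: 3, 3.75, 4, 4.25, 4.75.
f(3) ≈ 3.0000, f(3.75) ≈ 3.3541, f(4) ≈ 3.4641, f(4.25) ≈ 3.5707, f(4.75) ≈ 3.7749.
Sum = Σ Δt_i · f(t_i).
Sum ≈ 6.6836.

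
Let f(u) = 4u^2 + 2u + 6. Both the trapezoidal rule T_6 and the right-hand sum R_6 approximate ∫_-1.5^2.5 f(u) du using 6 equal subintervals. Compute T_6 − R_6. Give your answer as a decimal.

T_6 ≈ 54.51851852.
R_6 ≈ 62.51851852.
T_6 − R_6 = -8.

-8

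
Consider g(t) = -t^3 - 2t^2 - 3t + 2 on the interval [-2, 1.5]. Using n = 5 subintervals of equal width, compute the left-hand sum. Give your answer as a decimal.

Δt = (1.5 − (-2))/5 = 0.7.
Left endpoints: -2, -1.3, -0.6, 0.1, 0.8.
g(-2) = 8, g(-1.3) = 4.717, g(-0.6) = 3.296, g(0.1) = 1.679, g(0.8) = -2.192.
Sum = Δt · [g(-2) + g(-1.3) + g(-0.6) + g(0.1) + g(0.8)].
Sum = 10.85.

10.85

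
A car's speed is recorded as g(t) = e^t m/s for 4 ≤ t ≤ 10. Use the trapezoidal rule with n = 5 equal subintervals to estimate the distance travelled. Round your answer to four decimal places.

Δt = (10 − 4)/5 = 1.2.
g(4) ≈ 54.5982, g(5.2) ≈ 181.2722, g(6.4) ≈ 601.8450, g(7.6) ≈ 1998.1959, g(8.8) ≈ 6634.2440, g(10) ≈ 22026.4658.
T_5 = (Δt/2)·[g(t_0) + 2g(t_1) + ... + 2g(t_{4}) + g(t_5)].
Sum ≈ 24547.3070.

24547.3070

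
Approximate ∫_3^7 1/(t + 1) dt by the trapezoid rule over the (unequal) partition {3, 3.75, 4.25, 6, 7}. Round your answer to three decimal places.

Subinterval widths: 0.75, 0.5, 1.75, 1.
f(3) = 0.25, f(3.75) = 4/19, f(4.25) = 4/21, f(6) = 1/7, f(7) = 0.125.
On each subinterval the trapezoid contributes (Δt_i/2)·[f(t_{i-1}) + f(t_i)].
Sum ≈ 0.699.

0.699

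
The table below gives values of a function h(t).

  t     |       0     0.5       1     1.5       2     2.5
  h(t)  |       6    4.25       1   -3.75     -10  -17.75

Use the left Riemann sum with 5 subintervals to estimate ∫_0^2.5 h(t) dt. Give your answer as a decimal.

Δt = 0.5.
Sum = 0.5·[6 + 4.25 + 1 + (-3.75) + (-10)] = -1.25.

-1.25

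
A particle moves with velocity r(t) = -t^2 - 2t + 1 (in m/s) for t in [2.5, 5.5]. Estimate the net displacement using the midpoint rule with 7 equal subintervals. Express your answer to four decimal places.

-71.2041

Δt = (5.5 − 2.5)/7 = 3/7.
Midpoints: 19/7, 22/7, 25/7, 4, 31/7, 34/7, 37/7.
r(19/7) = -578/49, r(22/7) = -743/49, r(25/7) = -926/49, r(4) = -23, r(31/7) = -1346/49, r(34/7) = -1583/49, r(37/7) = -1838/49.
Sum = Δt · [r(19/7) + r(22/7) + r(25/7) + ...].
Sum ≈ -71.2041.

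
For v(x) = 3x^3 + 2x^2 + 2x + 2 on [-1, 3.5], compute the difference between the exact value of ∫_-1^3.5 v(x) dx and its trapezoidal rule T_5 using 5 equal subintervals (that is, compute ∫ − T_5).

Exact integral: ∫_-1^3.5 v(x) dx = 161.296875.
T_5 = 169.34625.
Error = 161.296875 − 169.34625 = -8.049375.

-8.049375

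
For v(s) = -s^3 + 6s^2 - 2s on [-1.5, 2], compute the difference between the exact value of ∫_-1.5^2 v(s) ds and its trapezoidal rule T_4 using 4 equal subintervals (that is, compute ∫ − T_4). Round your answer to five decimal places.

Exact integral: ∫_-1.5^2 v(s) ds = 18.265625.
T_4 ≈ 20.6103516.
Error ≈ 18.265625 − 20.6103516 ≈ -2.34473.

-2.34473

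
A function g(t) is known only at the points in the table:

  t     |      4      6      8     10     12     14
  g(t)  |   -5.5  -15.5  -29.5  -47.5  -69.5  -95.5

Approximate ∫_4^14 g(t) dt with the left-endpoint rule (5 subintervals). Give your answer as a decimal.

-335

Δt = 2.
Sum = 2·[(-5.5) + (-15.5) + (-29.5) + (-47.5) + (-69.5)] = -335.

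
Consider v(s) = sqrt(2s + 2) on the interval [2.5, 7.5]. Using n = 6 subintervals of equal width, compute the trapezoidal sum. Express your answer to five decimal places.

17.18302

Δs = (7.5 − 2.5)/6 = 5/6.
v(2.5) ≈ 2.64575, v(10/3) ≈ 2.94392, v(25/6) ≈ 3.21455, v(5) ≈ 3.46410, v(35/6) ≈ 3.69685, v(20/3) ≈ 3.91578, v(7.5) ≈ 4.12311.
T_6 = (Δs/2)·[v(s_0) + 2v(s_1) + ... + 2v(s_{5}) + v(s_6)].
Sum ≈ 17.18302.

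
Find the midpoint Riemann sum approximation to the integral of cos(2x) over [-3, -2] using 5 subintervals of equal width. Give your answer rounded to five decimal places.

Δx = (-2 − (-3))/5 = 0.2.
Midpoints: -2.9, -2.7, -2.5, -2.3, -2.1.
f(-2.9) ≈ 0.88552, f(-2.7) ≈ 0.63469, f(-2.5) ≈ 0.28366, f(-2.3) ≈ -0.11215, f(-2.1) ≈ -0.49026.
Sum = Δx · [f(-2.9) + f(-2.7) + f(-2.5) + f(-2.3) + f(-2.1)].
Sum ≈ 0.24029.

0.24029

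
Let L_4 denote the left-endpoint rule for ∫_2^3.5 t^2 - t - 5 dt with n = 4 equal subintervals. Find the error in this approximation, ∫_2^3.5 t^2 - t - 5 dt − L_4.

Exact integral: ∫_2^3.5 f(t) dt = 0.
L_4 = -1.23046875.
Error = 0 − (-1.23046875) = 1.23046875.

1.23046875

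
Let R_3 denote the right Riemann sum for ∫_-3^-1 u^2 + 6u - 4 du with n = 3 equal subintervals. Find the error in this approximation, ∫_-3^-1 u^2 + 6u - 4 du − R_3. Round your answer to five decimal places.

-1.48148

Exact integral: ∫_-3^-1 f(u) du ≈ -23.3333333.
R_3 ≈ -21.8518519.
Error ≈ -23.3333333 − (-21.8518519) ≈ -1.48148.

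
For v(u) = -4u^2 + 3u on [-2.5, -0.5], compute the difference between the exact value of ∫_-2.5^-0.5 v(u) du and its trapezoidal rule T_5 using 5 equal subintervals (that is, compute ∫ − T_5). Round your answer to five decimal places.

Exact integral: ∫_-2.5^-0.5 v(u) du ≈ -29.6666667.
T_5 = -29.88.
Error ≈ -29.6666667 − (-29.88) ≈ 0.21333.

0.21333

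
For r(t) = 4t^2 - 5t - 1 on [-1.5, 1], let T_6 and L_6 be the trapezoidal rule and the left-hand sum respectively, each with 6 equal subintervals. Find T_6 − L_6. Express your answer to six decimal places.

T_6 ≈ 6.74768519.
L_6 ≈ 10.39351852.
T_6 − L_6 ≈ -3.645833.

-3.645833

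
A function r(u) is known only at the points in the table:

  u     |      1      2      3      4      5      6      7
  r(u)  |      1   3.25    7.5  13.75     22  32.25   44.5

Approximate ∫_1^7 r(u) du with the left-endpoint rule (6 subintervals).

Δu = 1.
Sum = 1·[1 + 3.25 + 7.5 + 13.75 + 22 + 32.25] = 79.75.

79.75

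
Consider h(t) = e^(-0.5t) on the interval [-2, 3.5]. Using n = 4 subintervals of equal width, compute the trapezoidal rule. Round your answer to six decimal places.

5.287901

Δt = (3.5 − (-2))/4 = 1.375.
h(-2) ≈ 2.718282, h(-0.625) ≈ 1.366838, h(0.75) ≈ 0.687289, h(2.125) ≈ 0.345591, h(3.5) ≈ 0.173774.
T_4 = (Δt/2)·[h(t_0) + 2h(t_1) + 2h(t_2) + 2h(t_3) + h(t_4)].
Sum ≈ 5.287901.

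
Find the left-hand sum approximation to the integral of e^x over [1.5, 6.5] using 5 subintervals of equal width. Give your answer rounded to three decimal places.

Δx = (6.5 − 1.5)/5 = 1.
Left endpoints: 1.5, 2.5, 3.5, 4.5, 5.5.
f(1.5) ≈ 4.482, f(2.5) ≈ 12.182, f(3.5) ≈ 33.115, f(4.5) ≈ 90.017, f(5.5) ≈ 244.692.
Sum = Δx · [f(1.5) + f(2.5) + f(3.5) + f(4.5) + f(5.5)].
Sum ≈ 384.489.

384.489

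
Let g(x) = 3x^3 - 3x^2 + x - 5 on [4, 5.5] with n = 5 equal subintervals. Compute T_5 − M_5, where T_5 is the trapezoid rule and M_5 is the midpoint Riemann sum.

T_5 = 392.44125.
M_5 = 391.0996875.
T_5 − M_5 = 1.3415625.

1.3415625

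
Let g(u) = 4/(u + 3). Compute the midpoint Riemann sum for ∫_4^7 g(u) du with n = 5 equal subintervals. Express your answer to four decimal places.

Δu = (7 − 4)/5 = 0.6.
Midpoints: 4.3, 4.9, 5.5, 6.1, 6.7.
g(4.3) = 40/73, g(4.9) = 40/79, g(5.5) = 8/17, g(6.1) = 40/91, g(6.7) = 40/97.
Sum = Δu · [g(4.3) + g(4.9) + g(5.5) + g(6.1) + g(6.7)].
Sum ≈ 1.4261.

1.4261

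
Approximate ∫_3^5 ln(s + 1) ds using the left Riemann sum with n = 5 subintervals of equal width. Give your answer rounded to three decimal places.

Δs = (5 − 3)/5 = 0.4.
Left endpoints: 3, 3.4, 3.8, 4.2, 4.6.
f(3) ≈ 1.386, f(3.4) ≈ 1.482, f(3.8) ≈ 1.569, f(4.2) ≈ 1.649, f(4.6) ≈ 1.723.
Sum = Δs · [f(3) + f(3.4) + f(3.8) + f(4.2) + f(4.6)].
Sum ≈ 3.123.

3.123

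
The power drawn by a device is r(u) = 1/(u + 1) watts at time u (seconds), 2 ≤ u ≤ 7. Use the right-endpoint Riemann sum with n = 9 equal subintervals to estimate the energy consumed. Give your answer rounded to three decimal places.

Δu = (7 − 2)/9 = 5/9.
Right endpoints: 23/9, 28/9, 11/3, 38/9, 43/9, 16/3, 53/9, 58/9, 7.
r(23/9) = 0.28125, r(28/9) = 9/37, r(11/3) = 3/14, r(38/9) = 9/47, r(43/9) = 9/52, r(16/3) = 3/19, r(53/9) = 9/62, r(58/9) = 9/67, r(7) = 0.125.
Sum = Δu · [r(23/9) + r(28/9) + r(11/3) + ...].
Sum ≈ 0.925.

0.925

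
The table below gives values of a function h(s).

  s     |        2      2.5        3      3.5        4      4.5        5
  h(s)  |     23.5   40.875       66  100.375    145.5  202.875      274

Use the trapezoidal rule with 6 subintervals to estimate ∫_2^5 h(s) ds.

352.1875

Δs = 0.5.
T_6 = (0.5/2)·[23.5 + 2·40.875 + 2·66 + 2·100.375 + 2·145.5 + 2·202.875 + 274] = 352.1875.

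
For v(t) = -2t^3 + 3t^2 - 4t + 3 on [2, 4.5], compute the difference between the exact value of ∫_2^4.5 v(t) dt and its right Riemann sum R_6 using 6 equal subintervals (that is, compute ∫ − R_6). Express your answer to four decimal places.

27.7561

Exact integral: ∫_2^4.5 v(t) dt = -138.90625.
R_6 ≈ -166.662326.
Error ≈ -138.90625 − (-166.662326) ≈ 27.7561.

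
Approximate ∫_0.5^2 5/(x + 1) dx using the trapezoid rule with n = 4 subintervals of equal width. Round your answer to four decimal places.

Δx = (2 − 0.5)/4 = 0.375.
f(0.5) = 10/3, f(0.875) = 8/3, f(1.25) = 20/9, f(1.625) = 40/21, f(2) = 5/3.
T_4 = (Δx/2)·[f(x_0) + 2f(x_1) + 2f(x_2) + 2f(x_3) + f(x_4)].
Sum ≈ 3.4851.

3.4851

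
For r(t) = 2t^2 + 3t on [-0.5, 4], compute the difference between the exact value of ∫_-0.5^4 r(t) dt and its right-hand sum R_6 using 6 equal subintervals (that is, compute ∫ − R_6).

Exact integral: ∫_-0.5^4 r(t) dt = 66.375.
R_6 = 84.09375.
Error = 66.375 − 84.09375 = -17.71875.

-17.71875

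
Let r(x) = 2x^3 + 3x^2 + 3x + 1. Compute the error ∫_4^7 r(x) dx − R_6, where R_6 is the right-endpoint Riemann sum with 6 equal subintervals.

Exact integral: ∫_4^7 r(x) dx = 1404.
R_6 = 1575.
Error = 1404 − 1575 = -171.

-171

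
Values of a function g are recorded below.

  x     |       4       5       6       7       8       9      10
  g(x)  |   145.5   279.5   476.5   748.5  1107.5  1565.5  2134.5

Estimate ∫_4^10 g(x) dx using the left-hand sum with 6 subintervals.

Δx = 1.
Sum = 1·[145.5 + 279.5 + 476.5 + 748.5 + 1107.5 + 1565.5] = 4323.

4323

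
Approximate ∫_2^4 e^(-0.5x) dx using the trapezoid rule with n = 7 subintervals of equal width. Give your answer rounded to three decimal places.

0.466

Δx = (4 − 2)/7 = 2/7.
f(2) ≈ 0.368, f(16/7) ≈ 0.319, f(18/7) ≈ 0.276, f(20/7) ≈ 0.240, f(22/7) ≈ 0.208, f(24/7) ≈ 0.180, f(26/7) ≈ 0.156, f(4) ≈ 0.135.
T_7 = (Δx/2)·[f(x_0) + 2f(x_1) + ... + 2f(x_{6}) + f(x_7)].
Sum ≈ 0.466.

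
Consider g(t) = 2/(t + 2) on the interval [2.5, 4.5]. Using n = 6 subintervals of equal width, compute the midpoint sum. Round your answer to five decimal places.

Δt = (4.5 − 2.5)/6 = 1/3.
Midpoints: 8/3, 3, 10/3, 11/3, 4, 13/3.
g(8/3) = 3/7, g(3) = 0.4, g(10/3) = 0.375, g(11/3) = 6/17, g(4) = 1/3, g(13/3) = 6/19.
Sum = Δt · [g(8/3) + g(3) + g(10/3) + ...].
Sum ≈ 0.73521.

0.73521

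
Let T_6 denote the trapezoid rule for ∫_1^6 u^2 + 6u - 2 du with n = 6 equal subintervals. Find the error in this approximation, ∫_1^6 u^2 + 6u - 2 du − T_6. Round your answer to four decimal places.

-0.5787

Exact integral: ∫_1^6 f(u) du ≈ 166.666667.
T_6 ≈ 167.245370.
Error ≈ 166.666667 − 167.245370 ≈ -0.5787.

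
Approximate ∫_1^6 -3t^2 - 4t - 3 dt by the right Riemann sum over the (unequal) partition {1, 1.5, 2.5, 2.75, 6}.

Subinterval widths: 0.5, 1, 0.25, 3.25.
Right endpoints: 1.5, 2.5, 2.75, 6.
f(1.5) = -15.75, f(2.5) = -31.75, f(2.75) = -36.6875, f(6) = -135.
Sum = Σ Δt_i · f(t_i).
Sum = -487.546875.

-487.546875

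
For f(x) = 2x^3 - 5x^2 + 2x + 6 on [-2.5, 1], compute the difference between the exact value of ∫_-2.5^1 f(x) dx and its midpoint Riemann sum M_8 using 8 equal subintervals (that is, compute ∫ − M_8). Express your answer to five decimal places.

-0.53035

Exact integral: ∫_-2.5^1 f(x) dx ≈ -30.9895833.
M_8 ≈ -30.4592285.
Error ≈ -30.9895833 − (-30.4592285) ≈ -0.53035.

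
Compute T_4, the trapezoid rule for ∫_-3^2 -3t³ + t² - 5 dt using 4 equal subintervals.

Δt = (2 − (-3))/4 = 1.25.
f(-3) = 85, f(-1.75) = 14.140625, f(-0.5) = -4.375, f(0.75) = -5.703125, f(2) = -25.
T_4 = (Δt/2)·[f(t_0) + 2f(t_1) + 2f(t_2) + 2f(t_3) + f(t_4)].
Sum = 42.578125.

42.578125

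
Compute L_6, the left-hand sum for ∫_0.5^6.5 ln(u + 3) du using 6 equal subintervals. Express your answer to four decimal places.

Δu = (6.5 − 0.5)/6 = 1.
Left endpoints: 0.5, 1.5, 2.5, 3.5, 4.5, 5.5.
f(0.5) ≈ 1.2528, f(1.5) ≈ 1.5041, f(2.5) ≈ 1.7047, f(3.5) ≈ 1.8718, f(4.5) ≈ 2.0149, f(5.5) ≈ 2.1401.
Sum = Δu · [f(0.5) + f(1.5) + f(2.5) + ...].
Sum ≈ 10.4884.

10.4884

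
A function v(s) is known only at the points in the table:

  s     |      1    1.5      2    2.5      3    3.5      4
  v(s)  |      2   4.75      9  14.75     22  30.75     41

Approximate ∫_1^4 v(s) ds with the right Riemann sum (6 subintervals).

61.125

Δs = 0.5.
Sum = 0.5·[4.75 + 9 + 14.75 + 22 + 30.75 + 41] = 61.125.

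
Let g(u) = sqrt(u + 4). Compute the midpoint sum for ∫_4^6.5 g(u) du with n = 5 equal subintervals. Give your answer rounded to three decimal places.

Δu = (6.5 − 4)/5 = 0.5.
Midpoints: 4.25, 4.75, 5.25, 5.75, 6.25.
g(4.25) ≈ 2.872, g(4.75) ≈ 2.958, g(5.25) ≈ 3.041, g(5.75) ≈ 3.122, g(6.25) ≈ 3.202.
Sum = Δu · [g(4.25) + g(4.75) + g(5.25) + g(5.75) + g(6.25)].
Sum ≈ 7.598.

7.598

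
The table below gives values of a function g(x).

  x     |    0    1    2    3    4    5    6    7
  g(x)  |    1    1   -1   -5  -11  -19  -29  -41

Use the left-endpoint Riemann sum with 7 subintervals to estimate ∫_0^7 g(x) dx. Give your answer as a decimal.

Δx = 1.
Sum = 1·[1 + 1 + (-1) + (-5) + (-11) + (-19) + (-29)] = -63.

-63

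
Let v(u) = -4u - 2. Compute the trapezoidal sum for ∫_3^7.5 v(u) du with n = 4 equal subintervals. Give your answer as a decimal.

Δu = (7.5 − 3)/4 = 1.125.
v(3) = -14, v(4.125) = -18.5, v(5.25) = -23, v(6.375) = -27.5, v(7.5) = -32.
T_4 = (Δu/2)·[v(u_0) + 2v(u_1) + 2v(u_2) + 2v(u_3) + v(u_4)].
Sum = -103.5.

-103.5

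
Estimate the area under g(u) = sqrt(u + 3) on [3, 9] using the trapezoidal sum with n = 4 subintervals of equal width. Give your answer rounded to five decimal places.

Δu = (9 − 3)/4 = 1.5.
g(3) ≈ 2.44949, g(4.5) ≈ 2.73861, g(6) ≈ 3.00000, g(7.5) ≈ 3.24037, g(9) ≈ 3.46410.
T_4 = (Δu/2)·[g(u_0) + 2g(u_1) + 2g(u_2) + 2g(u_3) + g(u_4)].
Sum ≈ 17.90367.

17.90367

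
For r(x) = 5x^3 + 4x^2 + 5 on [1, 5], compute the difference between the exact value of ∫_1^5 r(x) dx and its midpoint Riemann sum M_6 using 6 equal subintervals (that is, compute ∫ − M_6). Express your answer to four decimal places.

Exact integral: ∫_1^5 r(x) dx ≈ 965.333333.
M_6 ≈ 958.074074.
Error ≈ 965.333333 − 958.074074 ≈ 7.2593.

7.2593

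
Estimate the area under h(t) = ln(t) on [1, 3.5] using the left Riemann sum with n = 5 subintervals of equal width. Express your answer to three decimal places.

1.557

Δt = (3.5 − 1)/5 = 0.5.
Left endpoints: 1, 1.5, 2, 2.5, 3.
h(1) ≈ 0.000, h(1.5) ≈ 0.405, h(2) ≈ 0.693, h(2.5) ≈ 0.916, h(3) ≈ 1.099.
Sum = Δt · [h(1) + h(1.5) + h(2) + h(2.5) + h(3)].
Sum ≈ 1.557.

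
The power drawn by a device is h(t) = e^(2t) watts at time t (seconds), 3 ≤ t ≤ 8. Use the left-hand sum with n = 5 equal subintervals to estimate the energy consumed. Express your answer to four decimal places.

1390769.9282

Δt = (8 − 3)/5 = 1.
Left endpoints: 3, 4, 5, 6, 7.
h(3) ≈ 403.4288, h(4) ≈ 2980.9580, h(5) ≈ 22026.4658, h(6) ≈ 162754.7914, h(7) ≈ 1202604.2842.
Sum = Δt · [h(3) + h(4) + h(5) + h(6) + h(7)].
Sum ≈ 1390769.9282.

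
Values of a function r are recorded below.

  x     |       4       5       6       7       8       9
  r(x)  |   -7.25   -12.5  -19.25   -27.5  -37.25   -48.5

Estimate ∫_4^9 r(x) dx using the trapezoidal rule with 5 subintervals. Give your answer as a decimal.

Δx = 1.
T_5 = (1/2)·[(-7.25) + 2·(-12.5) + 2·(-19.25) + 2·(-27.5) + 2·(-37.25) + (-48.5)] = -124.375.

-124.375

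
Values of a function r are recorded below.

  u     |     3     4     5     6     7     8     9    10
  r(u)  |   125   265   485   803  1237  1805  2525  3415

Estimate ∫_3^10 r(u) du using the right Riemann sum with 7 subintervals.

Δu = 1.
Sum = 1·[265 + 485 + 803 + 1237 + 1805 + 2525 + 3415] = 10535.

10535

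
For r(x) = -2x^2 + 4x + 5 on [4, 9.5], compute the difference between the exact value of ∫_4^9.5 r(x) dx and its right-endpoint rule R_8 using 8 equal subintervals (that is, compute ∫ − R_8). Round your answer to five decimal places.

44.35091

Exact integral: ∫_4^9.5 r(x) dx ≈ -352.9166667.
R_8 ≈ -397.2675781.
Error ≈ -352.9166667 − (-397.2675781) ≈ 44.35091.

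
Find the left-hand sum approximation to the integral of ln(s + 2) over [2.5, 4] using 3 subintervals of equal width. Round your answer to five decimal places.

Δs = (4 − 2.5)/3 = 0.5.
Left endpoints: 2.5, 3, 3.5.
f(2.5) ≈ 1.50408, f(3) ≈ 1.60944, f(3.5) ≈ 1.70475.
Sum = Δs · [f(2.5) + f(3) + f(3.5)].
Sum ≈ 2.40913.

2.40913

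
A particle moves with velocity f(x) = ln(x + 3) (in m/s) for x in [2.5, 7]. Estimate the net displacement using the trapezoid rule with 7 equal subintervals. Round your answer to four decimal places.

Δx = (7 − 2.5)/7 = 9/14.
f(2.5) ≈ 1.7047, f(22/7) ≈ 1.8153, f(53/14) ≈ 1.9148, f(31/7) ≈ 2.0053, f(71/14) ≈ 2.0883, f(40/7) ≈ 2.1650, f(89/14) ≈ 2.2361, f(7) ≈ 2.3026.
T_7 = (Δx/2)·[f(x_0) + 2f(x_1) + ... + 2f(x_{6}) + f(x_7)].
Sum ≈ 9.1469.

9.1469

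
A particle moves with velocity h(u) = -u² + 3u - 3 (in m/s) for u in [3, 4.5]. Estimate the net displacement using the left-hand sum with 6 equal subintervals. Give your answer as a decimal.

-8.171875

Δu = (4.5 − 3)/6 = 0.25.
Left endpoints: 3, 3.25, 3.5, 3.75, 4, 4.25.
h(3) = -3, h(3.25) = -3.8125, h(3.5) = -4.75, h(3.75) = -5.8125, h(4) = -7, h(4.25) = -8.3125.
Sum = Δu · [h(3) + h(3.25) + h(3.5) + ...].
Sum = -8.171875.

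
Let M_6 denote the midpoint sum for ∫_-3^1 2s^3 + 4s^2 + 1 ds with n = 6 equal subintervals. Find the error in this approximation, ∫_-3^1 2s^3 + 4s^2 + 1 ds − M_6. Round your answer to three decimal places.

-0.296

Exact integral: ∫_-3^1 f(s) ds ≈ 1.33333.
M_6 ≈ 1.62963.
Error ≈ 1.33333 − 1.62963 ≈ -0.296.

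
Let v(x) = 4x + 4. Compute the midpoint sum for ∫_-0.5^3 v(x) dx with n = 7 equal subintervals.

31.5

Δx = (3 − (-0.5))/7 = 0.5.
Midpoints: -0.25, 0.25, 0.75, 1.25, 1.75, 2.25, 2.75.
v(-0.25) = 3, v(0.25) = 5, v(0.75) = 7, v(1.25) = 9, v(1.75) = 11, v(2.25) = 13, v(2.75) = 15.
Sum = Δx · [v(-0.25) + v(0.25) + v(0.75) + ...].
Sum = 31.5.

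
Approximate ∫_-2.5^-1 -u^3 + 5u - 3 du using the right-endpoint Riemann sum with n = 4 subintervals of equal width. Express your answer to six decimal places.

-9.260742

Δu = (-1 − (-2.5))/4 = 0.375.
Right endpoints: -2.125, -1.75, -1.375, -1.
f(-2.125) = -2063/512, f(-1.75) = -6.390625, f(-1.375) = -3725/512, f(-1) = -7.
Sum = Δu · [f(-2.125) + f(-1.75) + f(-1.375) + f(-1)].
Sum ≈ -9.260742.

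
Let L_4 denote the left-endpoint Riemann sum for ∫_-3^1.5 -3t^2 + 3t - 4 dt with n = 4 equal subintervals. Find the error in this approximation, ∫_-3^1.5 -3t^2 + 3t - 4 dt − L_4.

21.83203125

Exact integral: ∫_-3^1.5 f(t) dt = -58.5.
L_4 = -80.33203125.
Error = -58.5 − (-80.33203125) = 21.83203125.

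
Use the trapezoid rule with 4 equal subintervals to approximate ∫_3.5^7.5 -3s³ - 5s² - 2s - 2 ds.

Δs = (7.5 − 3.5)/4 = 1.
f(3.5) = -198.875, f(4.5) = -385.625, f(5.5) = -663.375, f(6.5) = -1050.125, f(7.5) = -1563.875.
T_4 = (Δs/2)·[f(s_0) + 2f(s_1) + 2f(s_2) + 2f(s_3) + f(s_4)].
Sum = -2980.5.

-2980.5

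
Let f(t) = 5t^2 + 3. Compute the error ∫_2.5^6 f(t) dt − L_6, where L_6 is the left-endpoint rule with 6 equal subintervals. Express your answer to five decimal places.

Exact integral: ∫_2.5^6 f(t) dt ≈ 344.4583333.
L_6 ≈ 302.0653935.
Error ≈ 344.4583333 − 302.0653935 ≈ 42.39294.

42.39294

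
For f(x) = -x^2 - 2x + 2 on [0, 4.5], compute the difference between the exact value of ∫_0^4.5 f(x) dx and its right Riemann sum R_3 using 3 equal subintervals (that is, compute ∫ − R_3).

Exact integral: ∫_0^4.5 f(x) dx = -41.625.
R_3 = -65.25.
Error = -41.625 − (-65.25) = 23.625.

23.625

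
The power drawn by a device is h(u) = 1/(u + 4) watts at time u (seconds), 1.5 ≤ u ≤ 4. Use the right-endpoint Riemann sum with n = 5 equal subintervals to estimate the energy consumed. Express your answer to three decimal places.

0.361

Δu = (4 − 1.5)/5 = 0.5.
Right endpoints: 2, 2.5, 3, 3.5, 4.
h(2) = 1/6, h(2.5) = 2/13, h(3) = 1/7, h(3.5) = 2/15, h(4) = 0.125.
Sum = Δu · [h(2) + h(2.5) + h(3) + h(3.5) + h(4)].
Sum ≈ 0.361.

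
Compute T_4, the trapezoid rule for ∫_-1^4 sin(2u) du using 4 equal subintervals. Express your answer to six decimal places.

Δu = (4 − (-1))/4 = 1.25.
f(-1) ≈ -0.909297, f(0.25) ≈ 0.479426, f(1.5) ≈ 0.141120, f(2.75) ≈ -0.705540, f(4) ≈ 0.989358.
T_4 = (Δu/2)·[f(u_0) + 2f(u_1) + 2f(u_2) + 2f(u_3) + f(u_4)].
Sum ≈ -0.056205.

-0.056205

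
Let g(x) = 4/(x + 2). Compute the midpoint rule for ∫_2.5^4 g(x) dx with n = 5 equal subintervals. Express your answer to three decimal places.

Δx = (4 − 2.5)/5 = 0.3.
Midpoints: 2.65, 2.95, 3.25, 3.55, 3.85.
g(2.65) = 80/93, g(2.95) = 80/99, g(3.25) = 16/21, g(3.55) = 80/111, g(3.85) = 80/117.
Sum = Δx · [g(2.65) + g(2.95) + g(3.25) + g(3.55) + g(3.85)].
Sum ≈ 1.150.

1.150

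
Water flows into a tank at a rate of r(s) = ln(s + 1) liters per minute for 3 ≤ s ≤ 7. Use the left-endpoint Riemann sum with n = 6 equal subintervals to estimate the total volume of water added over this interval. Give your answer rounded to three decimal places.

Δs = (7 − 3)/6 = 2/3.
Left endpoints: 3, 11/3, 13/3, 5, 17/3, 19/3.
r(3) ≈ 1.386, r(11/3) ≈ 1.540, r(13/3) ≈ 1.674, r(5) ≈ 1.792, r(17/3) ≈ 1.897, r(19/3) ≈ 1.992.
Sum = Δs · [r(3) + r(11/3) + r(13/3) + ...].
Sum ≈ 6.855.

6.855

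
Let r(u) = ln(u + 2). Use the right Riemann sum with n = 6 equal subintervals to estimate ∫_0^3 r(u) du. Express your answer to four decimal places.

Δu = (3 − 0)/6 = 0.5.
Right endpoints: 0.5, 1, 1.5, 2, 2.5, 3.
r(0.5) ≈ 0.9163, r(1) ≈ 1.0986, r(1.5) ≈ 1.2528, r(2) ≈ 1.3863, r(2.5) ≈ 1.5041, r(3) ≈ 1.6094.
Sum = Δu · [r(0.5) + r(1) + r(1.5) + ...].
Sum ≈ 3.8837.

3.8837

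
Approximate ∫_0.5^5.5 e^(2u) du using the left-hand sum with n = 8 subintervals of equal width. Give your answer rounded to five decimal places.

15025.89815

Δu = (5.5 − 0.5)/8 = 0.625.
Left endpoints: 0.5, 1.125, 1.75, 2.375, 3, 3.625, 4.25, 4.875.
f(0.5) ≈ 2.71828, f(1.125) ≈ 9.48774, f(1.75) ≈ 33.11545, f(2.375) ≈ 115.58428, f(3) ≈ 403.42879, f(3.625) ≈ 1408.10485, f(4.25) ≈ 4914.76884, f(4.875) ≈ 17154.22881.
Sum = Δu · [f(0.5) + f(1.125) + f(1.75) + ...].
Sum ≈ 15025.89815.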